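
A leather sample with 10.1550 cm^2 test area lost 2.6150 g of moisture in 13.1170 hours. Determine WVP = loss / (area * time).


Formula: WVP = loss / (area * time)
Substituting: WVP = 2.6150 / (10.1550 * 13.1170)
Result: 0.0196317 g/(cm^2*hr)


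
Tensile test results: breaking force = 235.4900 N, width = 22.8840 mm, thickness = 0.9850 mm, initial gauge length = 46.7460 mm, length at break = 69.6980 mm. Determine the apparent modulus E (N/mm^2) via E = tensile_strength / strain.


TS = F / (w * t) = 235.4900 / (22.8840 * 0.9850) = 10.4473 N/mm^2
strain = (Lf - L0) / L0 = (69.6980 - 46.7460) / 46.7460 = 0.4910
E = TS / strain = 10.4473 / 0.4910 = 21.2779 N/mm^2


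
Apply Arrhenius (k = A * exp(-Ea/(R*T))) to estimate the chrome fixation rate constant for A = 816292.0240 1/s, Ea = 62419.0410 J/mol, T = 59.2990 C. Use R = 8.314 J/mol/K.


T_K = T_C + 273.15 = 59.2990 + 273.15 = 332.4490 K
exponent = -Ea / (R * T_K) = -62419.0410 / (8.314 * 332.4490) = -22.5830
k = A * exp(exponent) = 816292.0240 * exp(-22.5830) = 1.2711e-04 1/s


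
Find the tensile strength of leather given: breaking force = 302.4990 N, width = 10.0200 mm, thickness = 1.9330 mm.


Formula: TS = force / (width * thickness)
Substituting: TS = 302.4990 / (10.0200 * 1.9330)
Result: 15.6180 N/mm^2


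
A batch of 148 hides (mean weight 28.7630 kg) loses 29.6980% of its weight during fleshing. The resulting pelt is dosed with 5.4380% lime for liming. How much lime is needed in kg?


Total_raw = N * avg_wt = 148 * 28.7630 = 4256.9240 kg
Substrate = Total_raw * (1 - loss/100) = 4256.9240 * (1 - 29.6980/100) = 2992.7027 kg
Lime = Substrate * pct / 100 = 2992.7027 * 5.4380 / 100 = 162.7432 kg


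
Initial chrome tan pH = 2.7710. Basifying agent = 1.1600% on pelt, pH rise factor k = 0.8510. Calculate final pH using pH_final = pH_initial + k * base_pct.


Formula: pH_final = pH_initial + k * base_pct
Substituting: pH_final = 2.7710 + 0.8510 * 1.1600
Result: 3.7582


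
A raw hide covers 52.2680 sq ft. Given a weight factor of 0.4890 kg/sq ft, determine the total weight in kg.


Formula: Weight = area * weight_per_sqft
Substituting: Weight = 52.2680 * 0.4890
Result: 25.5591 kg


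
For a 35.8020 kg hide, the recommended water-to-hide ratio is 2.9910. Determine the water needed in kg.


Formula: Water = hide_weight * ratio
Substituting: Water = 35.8020 * 2.9910
Result: 107.0838 kg


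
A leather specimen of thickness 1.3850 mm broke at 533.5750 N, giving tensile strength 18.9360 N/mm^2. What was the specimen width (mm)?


Formula: w = F / (TS * t)
Substituting: w = 533.5750 / (18.9360 * 1.3850)
Result: 20.3450 mm


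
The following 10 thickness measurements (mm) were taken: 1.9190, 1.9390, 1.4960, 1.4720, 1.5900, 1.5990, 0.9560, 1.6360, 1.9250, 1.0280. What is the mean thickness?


Formula: Average = sum / n
Substituting: Average = 15.5600 / 10
Result: 1.5560 mm


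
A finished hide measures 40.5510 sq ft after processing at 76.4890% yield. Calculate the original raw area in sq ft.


Formula: raw = finished * 100 / yield
Substituting: raw = 40.5510 * 100 / 76.4890
Result: 53.0155 sq ft


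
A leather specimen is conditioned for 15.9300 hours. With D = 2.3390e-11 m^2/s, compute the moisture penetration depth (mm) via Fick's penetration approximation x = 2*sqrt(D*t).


t = 15.9300 hr * 3600 = 57348.0000 s
D * t = 2.3390e-11 * 57348.0000 = 1.3414e-06
x = 2 * sqrt(D*t) = 2 * sqrt(1.3414e-06) = 0.00231635 m = 2.3164 mm


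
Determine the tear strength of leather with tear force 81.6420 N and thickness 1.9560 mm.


Formula: Tear strength = force / thickness
Substituting: Tear strength = 81.6420 / 1.9560
Result: 41.7393 N/mm


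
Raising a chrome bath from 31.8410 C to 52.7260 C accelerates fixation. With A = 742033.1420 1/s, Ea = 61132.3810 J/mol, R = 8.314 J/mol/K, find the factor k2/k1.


T1 = 31.8410 + 273.15 = 304.9910 K; T2 = 52.7260 + 273.15 = 325.8760 K
k1 = A * exp(-Ea/(R*T1)) = 742033.1420 * exp(-61132.3810/(8.314*304.9910)) = 2.5127e-05 1/s
k2 = A * exp(-Ea/(R*T2)) = 742033.1420 * exp(-61132.3810/(8.314*325.8760)) = 1.1781e-04 1/s
k2/k1 = 1.1781e-04 / 2.5127e-05 = 4.6884


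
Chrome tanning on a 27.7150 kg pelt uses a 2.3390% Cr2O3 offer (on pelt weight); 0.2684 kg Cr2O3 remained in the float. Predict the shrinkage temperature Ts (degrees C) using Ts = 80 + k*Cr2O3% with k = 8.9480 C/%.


Offered = pelt * offer_pct / 100 = 27.7150 * 2.3390 / 100 = 0.6483 kg
Uptake = offered - residual = 0.6483 - 0.2684 = 0.3799 kg
Cr2O3% on pelt = uptake / pelt * 100 = 0.3799 / 27.7150 * 100 = 1.3706 %
Ts = 80 + k * Cr2O3% = 80 + 8.9480 * 1.3706 = 92.2639 C


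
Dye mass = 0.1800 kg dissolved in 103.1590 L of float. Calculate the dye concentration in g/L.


Formula: Conc = dye_mass(kg) / volume(L) * 1000
Substituting: Conc = 0.1800 / 103.1590 * 1000
Result: 1.7449 g/L


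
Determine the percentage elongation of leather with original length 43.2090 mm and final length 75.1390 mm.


Formula: Elongation = (Lf - L0) / L0 * 100
Substituting: Elongation = (75.1390 - 43.2090) / 43.2090 * 100
Result: 73.8966 %


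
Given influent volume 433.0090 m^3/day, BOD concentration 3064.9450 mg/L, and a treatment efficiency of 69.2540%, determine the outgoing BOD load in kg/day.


Load_in = volume * conc / 1000 = 433.0090 * 3064.9450 / 1000 = 1327.1488 kg/day
Removed = Load_in * eff / 100 = 1327.1488 * 69.2540 / 100 = 919.1036 kg/day
Load_out = Load_in - Removed = 1327.1488 - 919.1036 = 408.0452 kg/day


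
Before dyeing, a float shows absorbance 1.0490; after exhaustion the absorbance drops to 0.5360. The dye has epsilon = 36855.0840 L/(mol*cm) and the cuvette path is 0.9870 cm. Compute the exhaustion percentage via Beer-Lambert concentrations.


c_initial = A_i / (epsilon * l) = 1.0490 / (36855.0840 * 0.9870) = 2.8838e-05 mol/L
c_final = A_f / (epsilon * l) = 0.5360 / (36855.0840 * 0.9870) = 1.4735e-05 mol/L
Exhaustion = (c_initial - c_final) / c_initial * 100 = (2.8838e-05 - 1.4735e-05) / 2.8838e-05 * 100 = 48.9037 %


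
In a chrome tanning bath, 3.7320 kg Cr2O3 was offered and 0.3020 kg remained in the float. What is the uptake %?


Formula: Uptake = (offered - residual) / offered * 100
Substituting: Uptake = (3.7320 - 0.3020) / 3.7320 * 100
Result: 91.9078 %


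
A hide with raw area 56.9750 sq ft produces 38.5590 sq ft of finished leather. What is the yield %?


Formula: Yield = finished / raw * 100
Substituting: Yield = 38.5590 / 56.9750 * 100
Result: 67.6771 %


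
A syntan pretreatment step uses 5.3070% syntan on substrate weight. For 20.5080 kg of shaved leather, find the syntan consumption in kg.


Formula: Syntan = substrate * pct / 100
Substituting: Syntan = 20.5080 * 5.3070 / 100
Result: 1.0884 kg


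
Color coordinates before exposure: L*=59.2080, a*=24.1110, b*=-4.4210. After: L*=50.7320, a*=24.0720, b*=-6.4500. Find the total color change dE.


dL = -8.4760, da = -0.039, db = -2.0290
dE = sqrt((-8.4760)^2 + (-0.039)^2 + (-2.0290)^2) = 8.7156


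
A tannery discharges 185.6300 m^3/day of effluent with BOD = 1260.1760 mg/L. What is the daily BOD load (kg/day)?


Formula: BOD_load = volume * conc / 1000
Substituting: BOD_load = 185.6300 * 1260.1760 / 1000
Result: 233.9265 kg/day


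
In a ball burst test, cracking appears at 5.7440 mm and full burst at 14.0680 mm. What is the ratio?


Formula: Ratio = crack / burst
Substituting: Ratio = 5.7440 / 14.0680
Result: 0.4083


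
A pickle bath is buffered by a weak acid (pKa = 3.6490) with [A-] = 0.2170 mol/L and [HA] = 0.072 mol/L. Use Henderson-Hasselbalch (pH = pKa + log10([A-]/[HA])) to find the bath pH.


ratio = [A-] / [HA] = 0.2170 / 0.072 = 3.0139
log10(ratio) = 0.4791
pH = pKa + log10(ratio) = 3.6490 + 0.4791 = 4.1281


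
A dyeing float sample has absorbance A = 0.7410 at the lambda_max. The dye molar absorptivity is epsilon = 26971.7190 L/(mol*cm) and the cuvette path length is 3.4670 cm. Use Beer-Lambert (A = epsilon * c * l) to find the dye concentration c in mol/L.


Formula: c = A / (epsilon * l)
Substituting: c = 0.7410 / (26971.7190 * 3.4670)
Result: 7.9242e-06 mol/L


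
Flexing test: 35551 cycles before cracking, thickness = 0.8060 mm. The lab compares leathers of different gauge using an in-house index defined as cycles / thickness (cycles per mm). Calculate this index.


Formula: Index = cycles / thickness
Substituting: Index = 35551 / 0.8060
Result: 44107.9404 cycles/mm


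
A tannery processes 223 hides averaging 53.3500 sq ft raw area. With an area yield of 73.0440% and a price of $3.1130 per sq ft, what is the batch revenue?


Raw_total = N * avg_area = 223 * 53.3500 = 11897.0500 sq ft
Finished = Raw_total * yield / 100 = 11897.0500 * 73.0440 / 100 = 8690.0812 sq ft
Value = Finished * price = 8690.0812 * 3.1130 = 27052.2228 $


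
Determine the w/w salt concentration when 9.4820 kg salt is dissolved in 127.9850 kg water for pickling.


Formula: Conc = salt / (water + salt) * 100
Substituting: Conc = 9.4820 / (127.9850 + 9.4820) * 100
Result: 6.8977 %


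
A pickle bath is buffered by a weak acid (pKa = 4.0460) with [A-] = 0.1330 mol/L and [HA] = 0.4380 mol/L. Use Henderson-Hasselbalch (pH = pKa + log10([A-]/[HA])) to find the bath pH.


ratio = [A-] / [HA] = 0.1330 / 0.4380 = 0.3037
log10(ratio) = -0.5176
pH = pKa + log10(ratio) = 4.0460 - 0.5176 = 3.5284


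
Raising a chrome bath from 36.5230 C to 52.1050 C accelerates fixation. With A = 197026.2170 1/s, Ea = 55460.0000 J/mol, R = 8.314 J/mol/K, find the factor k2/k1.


T1 = 36.5230 + 273.15 = 309.6730 K; T2 = 52.1050 + 273.15 = 325.2550 K
k1 = A * exp(-Ea/(R*T1)) = 197026.2170 * exp(-55460.0000/(8.314*309.6730)) = 8.6971e-05 1/s
k2 = A * exp(-Ea/(R*T2)) = 197026.2170 * exp(-55460.0000/(8.314*325.2550)) = 2.4409e-04 1/s
k2/k1 = 2.4409e-04 / 8.6971e-05 = 2.8066


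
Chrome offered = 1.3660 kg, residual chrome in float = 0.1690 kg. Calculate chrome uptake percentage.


Formula: Uptake = (offered - residual) / offered * 100
Substituting: Uptake = (1.3660 - 0.1690) / 1.3660 * 100
Result: 87.6281 %


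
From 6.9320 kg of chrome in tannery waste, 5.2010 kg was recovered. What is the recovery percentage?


Formula: Recovery = recovered / input * 100
Substituting: Recovery = 5.2010 / 6.9320 * 100
Result: 75.0289 %


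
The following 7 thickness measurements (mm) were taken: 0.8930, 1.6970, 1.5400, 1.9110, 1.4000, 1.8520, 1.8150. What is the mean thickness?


Formula: Average = sum / n
Substituting: Average = 11.1080 / 7
Result: 1.5869 mm


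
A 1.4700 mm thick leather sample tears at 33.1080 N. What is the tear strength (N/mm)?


Formula: Tear strength = force / thickness
Substituting: Tear strength = 33.1080 / 1.4700
Result: 22.5224 N/mm


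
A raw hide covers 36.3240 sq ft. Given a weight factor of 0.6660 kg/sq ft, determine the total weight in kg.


Formula: Weight = area * weight_per_sqft
Substituting: Weight = 36.3240 * 0.6660
Result: 24.1918 kg


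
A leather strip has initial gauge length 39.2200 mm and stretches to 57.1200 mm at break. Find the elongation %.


Formula: Elongation = (Lf - L0) / L0 * 100
Substituting: Elongation = (57.1200 - 39.2200) / 39.2200 * 100
Result: 45.6400 %


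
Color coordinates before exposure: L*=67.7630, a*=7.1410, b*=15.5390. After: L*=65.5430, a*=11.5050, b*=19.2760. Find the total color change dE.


dL = -2.2200, da = 4.3640, db = 3.7370
dE = sqrt((-2.2200)^2 + 4.3640^2 + 3.7370^2) = 6.1594


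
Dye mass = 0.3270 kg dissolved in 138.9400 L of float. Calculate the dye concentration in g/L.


Formula: Conc = dye_mass(kg) / volume(L) * 1000
Substituting: Conc = 0.3270 / 138.9400 * 1000
Result: 2.3535 g/L


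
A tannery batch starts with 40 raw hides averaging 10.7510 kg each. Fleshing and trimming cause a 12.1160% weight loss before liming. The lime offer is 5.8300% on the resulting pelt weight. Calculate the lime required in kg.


Total_raw = N * avg_wt = 40 * 10.7510 = 430.0400 kg
Substrate = Total_raw * (1 - loss/100) = 430.0400 * (1 - 12.1160/100) = 377.9364 kg
Lime = Substrate * pct / 100 = 377.9364 * 5.8300 / 100 = 22.0337 kg


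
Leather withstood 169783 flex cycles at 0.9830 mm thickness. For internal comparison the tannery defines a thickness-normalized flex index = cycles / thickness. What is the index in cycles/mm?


Formula: Index = cycles / thickness
Substituting: Index = 169783 / 0.9830
Result: 172719.2269 cycles/mm


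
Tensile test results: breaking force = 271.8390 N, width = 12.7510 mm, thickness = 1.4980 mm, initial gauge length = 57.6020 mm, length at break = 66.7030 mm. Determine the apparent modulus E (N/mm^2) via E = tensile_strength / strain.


TS = F / (w * t) = 271.8390 / (12.7510 * 1.4980) = 14.2317 N/mm^2
strain = (Lf - L0) / L0 = (66.7030 - 57.6020) / 57.6020 = 0.1580
E = TS / strain = 14.2317 / 0.1580 = 90.0750 N/mm^2


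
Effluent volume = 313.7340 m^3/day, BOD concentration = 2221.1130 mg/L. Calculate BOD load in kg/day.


Formula: BOD_load = volume * conc / 1000
Substituting: BOD_load = 313.7340 * 2221.1130 / 1000
Result: 696.8387 kg/day


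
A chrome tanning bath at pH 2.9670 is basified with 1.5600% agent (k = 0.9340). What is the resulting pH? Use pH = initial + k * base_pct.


Formula: pH_final = pH_initial + k * base_pct
Substituting: pH_final = 2.9670 + 0.9340 * 1.5600
Result: 4.4240


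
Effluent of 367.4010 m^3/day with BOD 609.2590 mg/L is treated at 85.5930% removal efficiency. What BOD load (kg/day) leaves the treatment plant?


Load_in = volume * conc / 1000 = 367.4010 * 609.2590 / 1000 = 223.8424 kg/day
Removed = Load_in * eff / 100 = 223.8424 * 85.5930 / 100 = 191.5934 kg/day
Load_out = Load_in - Removed = 223.8424 - 191.5934 = 32.2490 kg/day


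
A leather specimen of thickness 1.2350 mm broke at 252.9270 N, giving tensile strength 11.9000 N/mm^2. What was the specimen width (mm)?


Formula: w = F / (TS * t)
Substituting: w = 252.9270 / (11.9000 * 1.2350)
Result: 17.2100 mm


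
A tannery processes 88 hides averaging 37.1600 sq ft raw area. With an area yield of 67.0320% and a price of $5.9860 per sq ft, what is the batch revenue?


Raw_total = N * avg_area = 88 * 37.1600 = 3270.0800 sq ft
Finished = Raw_total * yield / 100 = 3270.0800 * 67.0320 / 100 = 2192.0000 sq ft
Value = Finished * price = 2192.0000 * 5.9860 = 13121.3122 $


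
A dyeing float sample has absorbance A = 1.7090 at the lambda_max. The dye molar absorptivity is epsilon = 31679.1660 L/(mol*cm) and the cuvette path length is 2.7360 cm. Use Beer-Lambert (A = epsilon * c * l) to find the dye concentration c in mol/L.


Formula: c = A / (epsilon * l)
Substituting: c = 1.7090 / (31679.1660 * 2.7360)
Result: 1.9718e-05 mol/L


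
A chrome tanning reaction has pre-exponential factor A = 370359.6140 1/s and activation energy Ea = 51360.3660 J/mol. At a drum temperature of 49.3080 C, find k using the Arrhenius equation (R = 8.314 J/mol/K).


T_K = T_C + 273.15 = 49.3080 + 273.15 = 322.4580 K
exponent = -Ea / (R * T_K) = -51360.3660 / (8.314 * 322.4580) = -19.1578
k = A * exp(exponent) = 370359.6140 * exp(-19.1578) = 0.00177219 1/s


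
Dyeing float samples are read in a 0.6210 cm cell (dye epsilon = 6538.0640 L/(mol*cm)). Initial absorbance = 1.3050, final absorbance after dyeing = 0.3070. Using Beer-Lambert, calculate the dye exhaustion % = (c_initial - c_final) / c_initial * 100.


c_initial = A_i / (epsilon * l) = 1.3050 / (6538.0640 * 0.6210) = 3.2142e-04 mol/L
c_final = A_f / (epsilon * l) = 0.3070 / (6538.0640 * 0.6210) = 7.5613e-05 mol/L
Exhaustion = (c_initial - c_final) / c_initial * 100 = (3.2142e-04 - 7.5613e-05) / 3.2142e-04 * 100 = 76.4751 %


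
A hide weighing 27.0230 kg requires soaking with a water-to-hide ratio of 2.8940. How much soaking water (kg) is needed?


Formula: Water = hide_weight * ratio
Substituting: Water = 27.0230 * 2.8940
Result: 78.2046 kg


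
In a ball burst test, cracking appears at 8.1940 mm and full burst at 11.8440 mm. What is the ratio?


Formula: Ratio = crack / burst
Substituting: Ratio = 8.1940 / 11.8440
Result: 0.6918


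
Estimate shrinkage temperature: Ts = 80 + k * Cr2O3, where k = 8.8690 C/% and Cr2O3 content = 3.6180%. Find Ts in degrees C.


Formula: Ts = 80 + k * Cr2O3
Substituting: Ts = 80 + 8.8690 * 3.6180
Result: 112.0880 C


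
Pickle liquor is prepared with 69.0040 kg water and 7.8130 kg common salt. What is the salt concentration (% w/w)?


Formula: Conc = salt / (water + salt) * 100
Substituting: Conc = 7.8130 / (69.0040 + 7.8130) * 100
Result: 10.1709 %


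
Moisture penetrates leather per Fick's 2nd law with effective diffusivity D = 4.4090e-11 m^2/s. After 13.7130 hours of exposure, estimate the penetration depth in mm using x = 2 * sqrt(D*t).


t = 13.7130 hr * 3600 = 49366.8000 s
D * t = 4.4090e-11 * 49366.8000 = 2.1766e-06
x = 2 * sqrt(D*t) = 2 * sqrt(2.1766e-06) = 0.00295065 m = 2.9506 mm


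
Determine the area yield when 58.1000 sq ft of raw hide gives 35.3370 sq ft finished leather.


Formula: Yield = finished / raw * 100
Substituting: Yield = 35.3370 / 58.1000 * 100
Result: 60.8210 %


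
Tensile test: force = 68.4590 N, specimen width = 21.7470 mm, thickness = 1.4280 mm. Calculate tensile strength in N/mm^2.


Formula: TS = force / (width * thickness)
Substituting: TS = 68.4590 / (21.7470 * 1.4280)
Result: 2.2045 N/mm^2


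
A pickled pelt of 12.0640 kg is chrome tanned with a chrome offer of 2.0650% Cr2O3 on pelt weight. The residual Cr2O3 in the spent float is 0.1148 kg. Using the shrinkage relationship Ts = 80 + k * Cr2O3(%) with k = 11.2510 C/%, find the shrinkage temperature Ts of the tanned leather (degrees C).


Offered = pelt * offer_pct / 100 = 12.0640 * 2.0650 / 100 = 0.2491 kg
Uptake = offered - residual = 0.2491 - 0.1148 = 0.1343 kg
Cr2O3% on pelt = uptake / pelt * 100 = 0.1343 / 12.0640 * 100 = 1.1134 %
Ts = 80 + k * Cr2O3% = 80 + 11.2510 * 1.1134 = 92.5270 C


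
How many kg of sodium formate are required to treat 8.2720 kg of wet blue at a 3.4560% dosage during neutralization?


Formula: Neutralizer = substrate * pct / 100
Substituting: Neutralizer = 8.2720 * 3.4560 / 100
Result: 0.2859 kg


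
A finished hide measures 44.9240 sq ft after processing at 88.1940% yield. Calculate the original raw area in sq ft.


Formula: raw = finished * 100 / yield
Substituting: raw = 44.9240 * 100 / 88.1940
Result: 50.9377 sq ft


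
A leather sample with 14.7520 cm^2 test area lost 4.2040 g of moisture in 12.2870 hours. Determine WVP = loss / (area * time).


Formula: WVP = loss / (area * time)
Substituting: WVP = 4.2040 / (14.7520 * 12.2870)
Result: 0.0231935 g/(cm^2*hr)


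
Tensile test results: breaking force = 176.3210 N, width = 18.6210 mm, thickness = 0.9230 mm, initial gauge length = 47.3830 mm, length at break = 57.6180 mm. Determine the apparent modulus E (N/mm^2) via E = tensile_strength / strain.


TS = F / (w * t) = 176.3210 / (18.6210 * 0.9230) = 10.2589 N/mm^2
strain = (Lf - L0) / L0 = (57.6180 - 47.3830) / 47.3830 = 0.2160
E = TS / strain = 10.2589 / 0.2160 = 47.4935 N/mm^2


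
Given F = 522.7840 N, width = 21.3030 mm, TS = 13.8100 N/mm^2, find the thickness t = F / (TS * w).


Formula: t = F / (TS * w)
Substituting: t = 522.7840 / (13.8100 * 21.3030)
Result: 1.7770 mm


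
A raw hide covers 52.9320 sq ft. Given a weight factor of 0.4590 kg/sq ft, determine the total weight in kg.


Formula: Weight = area * weight_per_sqft
Substituting: Weight = 52.9320 * 0.4590
Result: 24.2958 kg


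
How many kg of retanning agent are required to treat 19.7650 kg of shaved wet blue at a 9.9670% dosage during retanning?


Formula: Retan = substrate * pct / 100
Substituting: Retan = 19.7650 * 9.9670 / 100
Result: 1.9700 kg


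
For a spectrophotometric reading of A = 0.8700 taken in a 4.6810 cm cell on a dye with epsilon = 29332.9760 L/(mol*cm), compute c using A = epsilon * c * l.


Formula: c = A / (epsilon * l)
Substituting: c = 0.8700 / (29332.9760 * 4.6810)
Result: 6.3361e-06 mol/L


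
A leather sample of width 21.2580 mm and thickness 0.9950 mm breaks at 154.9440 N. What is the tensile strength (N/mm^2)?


Formula: TS = force / (width * thickness)
Substituting: TS = 154.9440 / (21.2580 * 0.9950)
Result: 7.3254 N/mm^2


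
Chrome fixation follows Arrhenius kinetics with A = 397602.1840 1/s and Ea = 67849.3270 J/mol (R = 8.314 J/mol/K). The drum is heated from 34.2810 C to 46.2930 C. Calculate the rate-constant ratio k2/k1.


T1 = 34.2810 + 273.15 = 307.4310 K; T2 = 46.2930 + 273.15 = 319.4430 K
k1 = A * exp(-Ea/(R*T1)) = 397602.1840 * exp(-67849.3270/(8.314*307.4310)) = 1.1775e-06 1/s
k2 = A * exp(-Ea/(R*T2)) = 397602.1840 * exp(-67849.3270/(8.314*319.4430)) = 3.1950e-06 1/s
k2/k1 = 3.1950e-06 / 1.1775e-06 = 2.7133


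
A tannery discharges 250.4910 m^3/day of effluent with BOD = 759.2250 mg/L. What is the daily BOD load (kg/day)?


Formula: BOD_load = volume * conc / 1000
Substituting: BOD_load = 250.4910 * 759.2250 / 1000
Result: 190.1790 kg/day


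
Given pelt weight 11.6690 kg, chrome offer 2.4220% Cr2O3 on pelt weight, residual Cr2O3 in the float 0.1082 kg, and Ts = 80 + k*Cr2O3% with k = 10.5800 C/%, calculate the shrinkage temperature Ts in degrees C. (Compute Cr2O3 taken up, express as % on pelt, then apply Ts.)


Offered = pelt * offer_pct / 100 = 11.6690 * 2.4220 / 100 = 0.2826 kg
Uptake = offered - residual = 0.2826 - 0.1082 = 0.1744 kg
Cr2O3% on pelt = uptake / pelt * 100 = 0.1744 / 11.6690 * 100 = 1.4948 %
Ts = 80 + k * Cr2O3% = 80 + 10.5800 * 1.4948 = 95.8145 C


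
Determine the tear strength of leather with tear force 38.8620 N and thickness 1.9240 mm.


Formula: Tear strength = force / thickness
Substituting: Tear strength = 38.8620 / 1.9240
Result: 20.1985 N/mm


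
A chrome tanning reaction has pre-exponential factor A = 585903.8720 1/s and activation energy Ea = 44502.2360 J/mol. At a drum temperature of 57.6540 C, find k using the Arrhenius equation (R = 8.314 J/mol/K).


T_K = T_C + 273.15 = 57.6540 + 273.15 = 330.8040 K
exponent = -Ea / (R * T_K) = -44502.2360 / (8.314 * 330.8040) = -16.1808
k = A * exp(exponent) = 585903.8720 * exp(-16.1808) = 0.0550271 1/s


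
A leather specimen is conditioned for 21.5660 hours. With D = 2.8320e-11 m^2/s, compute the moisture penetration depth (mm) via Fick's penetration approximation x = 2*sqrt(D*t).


t = 21.5660 hr * 3600 = 77637.6000 s
D * t = 2.8320e-11 * 77637.6000 = 2.1987e-06
x = 2 * sqrt(D*t) = 2 * sqrt(2.1987e-06) = 0.0029656 m = 2.9656 mm


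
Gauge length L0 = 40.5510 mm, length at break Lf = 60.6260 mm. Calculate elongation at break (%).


Formula: Elongation = (Lf - L0) / L0 * 100
Substituting: Elongation = (60.6260 - 40.5510) / 40.5510 * 100
Result: 49.5056 %


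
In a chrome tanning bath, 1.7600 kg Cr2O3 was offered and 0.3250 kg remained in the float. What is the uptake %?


Formula: Uptake = (offered - residual) / offered * 100
Substituting: Uptake = (1.7600 - 0.3250) / 1.7600 * 100
Result: 81.5341 %


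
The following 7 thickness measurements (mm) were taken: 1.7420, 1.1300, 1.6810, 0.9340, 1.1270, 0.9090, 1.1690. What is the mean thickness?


Formula: Average = sum / n
Substituting: Average = 8.6920 / 7
Result: 1.2417 mm


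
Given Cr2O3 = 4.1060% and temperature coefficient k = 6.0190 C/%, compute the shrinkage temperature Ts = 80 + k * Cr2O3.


Formula: Ts = 80 + k * Cr2O3
Substituting: Ts = 80 + 6.0190 * 4.1060
Result: 104.7140 C


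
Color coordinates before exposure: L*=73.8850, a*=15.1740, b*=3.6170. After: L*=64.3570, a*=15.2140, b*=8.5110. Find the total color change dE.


dL = -9.5280, da = 0.04, db = 4.8940
dE = sqrt((-9.5280)^2 + 0.04^2 + 4.8940^2) = 10.7115


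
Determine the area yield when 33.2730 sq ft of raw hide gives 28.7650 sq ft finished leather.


Formula: Yield = finished / raw * 100
Substituting: Yield = 28.7650 / 33.2730 * 100
Result: 86.4515 %


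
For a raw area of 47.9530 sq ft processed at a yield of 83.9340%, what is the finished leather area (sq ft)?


Formula: finished = raw * yield / 100
Substituting: finished = 47.9530 * 83.9340 / 100
Result: 40.2489 sq ft


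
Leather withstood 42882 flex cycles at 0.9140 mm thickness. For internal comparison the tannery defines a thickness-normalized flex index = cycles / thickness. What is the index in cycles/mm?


Formula: Index = cycles / thickness
Substituting: Index = 42882 / 0.9140
Result: 46916.8490 cycles/mm


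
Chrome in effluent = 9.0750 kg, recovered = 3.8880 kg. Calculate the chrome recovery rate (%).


Formula: Recovery = recovered / input * 100
Substituting: Recovery = 3.8880 / 9.0750 * 100
Result: 42.8430 %


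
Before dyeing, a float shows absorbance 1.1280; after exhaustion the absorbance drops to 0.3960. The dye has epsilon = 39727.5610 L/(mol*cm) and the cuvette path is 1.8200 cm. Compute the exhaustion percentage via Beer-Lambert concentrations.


c_initial = A_i / (epsilon * l) = 1.1280 / (39727.5610 * 1.8200) = 1.5601e-05 mol/L
c_final = A_f / (epsilon * l) = 0.3960 / (39727.5610 * 1.8200) = 5.4769e-06 mol/L
Exhaustion = (c_initial - c_final) / c_initial * 100 = (1.5601e-05 - 5.4769e-06) / 1.5601e-05 * 100 = 64.8936 %


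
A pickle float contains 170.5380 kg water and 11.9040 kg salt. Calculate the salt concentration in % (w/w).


Formula: Conc = salt / (water + salt) * 100
Substituting: Conc = 11.9040 / (170.5380 + 11.9040) * 100
Result: 6.5248 %


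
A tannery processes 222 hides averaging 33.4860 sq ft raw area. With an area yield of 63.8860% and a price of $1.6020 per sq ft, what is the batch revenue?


Raw_total = N * avg_area = 222 * 33.4860 = 7433.8920 sq ft
Finished = Raw_total * yield / 100 = 7433.8920 * 63.8860 / 100 = 4749.2162 sq ft
Value = Finished * price = 4749.2162 * 1.6020 = 7608.2444 $


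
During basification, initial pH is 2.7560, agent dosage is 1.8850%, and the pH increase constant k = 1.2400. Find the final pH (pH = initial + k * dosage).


Formula: pH_final = pH_initial + k * base_pct
Substituting: pH_final = 2.7560 + 1.2400 * 1.8850
Result: 5.0934


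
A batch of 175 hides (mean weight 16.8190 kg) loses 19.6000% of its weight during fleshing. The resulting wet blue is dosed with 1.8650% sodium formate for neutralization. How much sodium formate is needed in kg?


Total_raw = N * avg_wt = 175 * 16.8190 = 2943.3250 kg
Substrate = Total_raw * (1 - loss/100) = 2943.3250 * (1 - 19.6000/100) = 2366.4333 kg
Neutralizer = Substrate * pct / 100 = 2366.4333 * 1.8650 / 100 = 44.1340 kg


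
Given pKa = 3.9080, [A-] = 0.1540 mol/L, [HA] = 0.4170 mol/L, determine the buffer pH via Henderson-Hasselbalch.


ratio = [A-] / [HA] = 0.1540 / 0.4170 = 0.3693
log10(ratio) = -0.4326
pH = pKa + log10(ratio) = 3.9080 - 0.4326 = 3.4754


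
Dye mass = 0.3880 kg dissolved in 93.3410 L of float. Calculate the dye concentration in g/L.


Formula: Conc = dye_mass(kg) / volume(L) * 1000
Substituting: Conc = 0.3880 / 93.3410 * 1000
Result: 4.1568 g/L


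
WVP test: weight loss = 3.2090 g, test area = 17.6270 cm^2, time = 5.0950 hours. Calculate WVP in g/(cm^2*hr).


Formula: WVP = loss / (area * time)
Substituting: WVP = 3.2090 / (17.6270 * 5.0950)
Result: 0.0357312 g/(cm^2*hr)


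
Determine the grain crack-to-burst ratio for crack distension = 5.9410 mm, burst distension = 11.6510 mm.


Formula: Ratio = crack / burst
Substituting: Ratio = 5.9410 / 11.6510
Result: 0.5099


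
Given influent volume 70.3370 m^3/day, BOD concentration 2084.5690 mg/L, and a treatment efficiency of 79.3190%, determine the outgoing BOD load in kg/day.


Load_in = volume * conc / 1000 = 70.3370 * 2084.5690 / 1000 = 146.6223 kg/day
Removed = Load_in * eff / 100 = 146.6223 * 79.3190 / 100 = 116.2994 kg/day
Load_out = Load_in - Removed = 146.6223 - 116.2994 = 30.3230 kg/day


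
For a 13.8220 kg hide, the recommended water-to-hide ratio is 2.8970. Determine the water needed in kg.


Formula: Water = hide_weight * ratio
Substituting: Water = 13.8220 * 2.8970
Result: 40.0423 kg


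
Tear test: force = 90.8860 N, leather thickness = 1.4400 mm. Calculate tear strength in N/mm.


Formula: Tear strength = force / thickness
Substituting: Tear strength = 90.8860 / 1.4400
Result: 63.1153 N/mm


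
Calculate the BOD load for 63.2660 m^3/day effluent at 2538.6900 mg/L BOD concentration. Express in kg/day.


Formula: BOD_load = volume * conc / 1000
Substituting: BOD_load = 63.2660 * 2538.6900 / 1000
Result: 160.6128 kg/day


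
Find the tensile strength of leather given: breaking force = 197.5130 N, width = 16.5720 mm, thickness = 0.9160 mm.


Formula: TS = force / (width * thickness)
Substituting: TS = 197.5130 / (16.5720 * 0.9160)
Result: 13.0114 N/mm^2


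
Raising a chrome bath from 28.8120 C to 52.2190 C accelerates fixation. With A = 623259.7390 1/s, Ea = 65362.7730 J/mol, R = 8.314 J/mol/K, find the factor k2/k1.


T1 = 28.8120 + 273.15 = 301.9620 K; T2 = 52.2190 + 273.15 = 325.3690 K
k1 = A * exp(-Ea/(R*T1)) = 623259.7390 * exp(-65362.7730/(8.314*301.9620)) = 3.0728e-06 1/s
k2 = A * exp(-Ea/(R*T2)) = 623259.7390 * exp(-65362.7730/(8.314*325.3690)) = 1.9997e-05 1/s
k2/k1 = 1.9997e-05 / 3.0728e-06 = 6.5078


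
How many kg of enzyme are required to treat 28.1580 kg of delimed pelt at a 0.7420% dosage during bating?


Formula: Enzyme = substrate * pct / 100
Substituting: Enzyme = 28.1580 * 0.7420 / 100
Result: 0.2089 kg


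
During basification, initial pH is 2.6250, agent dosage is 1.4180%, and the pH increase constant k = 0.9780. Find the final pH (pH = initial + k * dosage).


Formula: pH_final = pH_initial + k * base_pct
Substituting: pH_final = 2.6250 + 0.9780 * 1.4180
Result: 4.0118


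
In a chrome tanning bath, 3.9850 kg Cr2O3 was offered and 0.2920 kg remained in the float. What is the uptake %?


Formula: Uptake = (offered - residual) / offered * 100
Substituting: Uptake = (3.9850 - 0.2920) / 3.9850 * 100
Result: 92.6725 %


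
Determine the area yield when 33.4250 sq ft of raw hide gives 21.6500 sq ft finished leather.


Formula: Yield = finished / raw * 100
Substituting: Yield = 21.6500 / 33.4250 * 100
Result: 64.7719 %


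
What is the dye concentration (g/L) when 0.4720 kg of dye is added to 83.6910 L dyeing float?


Formula: Conc = dye_mass(kg) / volume(L) * 1000
Substituting: Conc = 0.4720 / 83.6910 * 1000
Result: 5.6398 g/L


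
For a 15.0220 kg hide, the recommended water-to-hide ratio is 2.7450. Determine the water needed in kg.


Formula: Water = hide_weight * ratio
Substituting: Water = 15.0220 * 2.7450
Result: 41.2354 kg


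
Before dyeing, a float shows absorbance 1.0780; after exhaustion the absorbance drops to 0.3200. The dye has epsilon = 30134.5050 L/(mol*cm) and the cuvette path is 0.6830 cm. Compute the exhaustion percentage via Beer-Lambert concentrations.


c_initial = A_i / (epsilon * l) = 1.0780 / (30134.5050 * 0.6830) = 5.2376e-05 mol/L
c_final = A_f / (epsilon * l) = 0.3200 / (30134.5050 * 0.6830) = 1.5548e-05 mol/L
Exhaustion = (c_initial - c_final) / c_initial * 100 = (5.2376e-05 - 1.5548e-05) / 5.2376e-05 * 100 = 70.3154 %


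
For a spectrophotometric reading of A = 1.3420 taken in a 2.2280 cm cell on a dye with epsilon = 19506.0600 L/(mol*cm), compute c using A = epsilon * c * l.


Formula: c = A / (epsilon * l)
Substituting: c = 1.3420 / (19506.0600 * 2.2280)
Result: 3.0879e-05 mol/L


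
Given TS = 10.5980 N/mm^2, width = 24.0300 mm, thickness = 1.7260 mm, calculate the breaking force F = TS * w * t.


Formula: F = TS * w * t
Substituting: F = 10.5980 * 24.0300 * 1.7260
Result: 439.5603 N


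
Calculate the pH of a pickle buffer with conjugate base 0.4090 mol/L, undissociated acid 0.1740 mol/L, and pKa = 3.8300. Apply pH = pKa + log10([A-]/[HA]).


ratio = [A-] / [HA] = 0.4090 / 0.1740 = 2.3506
log10(ratio) = 0.3712
pH = pKa + log10(ratio) = 3.8300 + 0.3712 = 4.2012


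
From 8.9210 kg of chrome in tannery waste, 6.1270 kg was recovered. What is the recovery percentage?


Formula: Recovery = recovered / input * 100
Substituting: Recovery = 6.1270 / 8.9210 * 100
Result: 68.6806 %


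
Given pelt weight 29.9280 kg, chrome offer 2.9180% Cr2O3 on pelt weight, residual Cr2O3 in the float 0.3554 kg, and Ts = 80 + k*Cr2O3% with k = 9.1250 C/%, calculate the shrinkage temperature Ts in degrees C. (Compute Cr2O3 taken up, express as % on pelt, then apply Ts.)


Offered = pelt * offer_pct / 100 = 29.9280 * 2.9180 / 100 = 0.8733 kg
Uptake = offered - residual = 0.8733 - 0.3554 = 0.5179 kg
Cr2O3% on pelt = uptake / pelt * 100 = 0.5179 / 29.9280 * 100 = 1.7305 %
Ts = 80 + k * Cr2O3% = 80 + 9.1250 * 1.7305 = 95.7907 C


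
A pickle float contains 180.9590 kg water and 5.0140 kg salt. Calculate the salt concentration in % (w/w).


Formula: Conc = salt / (water + salt) * 100
Substituting: Conc = 5.0140 / (180.9590 + 5.0140) * 100
Result: 2.6961 %


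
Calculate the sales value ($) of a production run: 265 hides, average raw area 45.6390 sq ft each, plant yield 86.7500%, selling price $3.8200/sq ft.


Raw_total = N * avg_area = 265 * 45.6390 = 12094.3350 sq ft
Finished = Raw_total * yield / 100 = 12094.3350 * 86.7500 / 100 = 10491.8356 sq ft
Value = Finished * price = 10491.8356 * 3.8200 = 40078.8120 $


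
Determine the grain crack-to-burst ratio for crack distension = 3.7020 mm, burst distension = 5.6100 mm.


Formula: Ratio = crack / burst
Substituting: Ratio = 3.7020 / 5.6100
Result: 0.6599


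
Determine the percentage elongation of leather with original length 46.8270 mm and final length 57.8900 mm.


Formula: Elongation = (Lf - L0) / L0 * 100
Substituting: Elongation = (57.8900 - 46.8270) / 46.8270 * 100
Result: 23.6253 %


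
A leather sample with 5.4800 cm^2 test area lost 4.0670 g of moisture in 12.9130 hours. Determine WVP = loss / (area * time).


Formula: WVP = loss / (area * time)
Substituting: WVP = 4.0670 / (5.4800 * 12.9130)
Result: 0.0574733 g/(cm^2*hr)


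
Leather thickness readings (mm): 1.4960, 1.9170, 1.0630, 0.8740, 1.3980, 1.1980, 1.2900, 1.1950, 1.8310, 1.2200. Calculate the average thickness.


Formula: Average = sum / n
Substituting: Average = 13.4820 / 10
Result: 1.3482 mm


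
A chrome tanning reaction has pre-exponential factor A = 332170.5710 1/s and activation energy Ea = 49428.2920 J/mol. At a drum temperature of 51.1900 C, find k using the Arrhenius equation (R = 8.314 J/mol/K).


T_K = T_C + 273.15 = 51.1900 + 273.15 = 324.3400 K
exponent = -Ea / (R * T_K) = -49428.2920 / (8.314 * 324.3400) = -18.3301
k = A * exp(exponent) = 332170.5710 * exp(-18.3301) = 0.0036366 1/s


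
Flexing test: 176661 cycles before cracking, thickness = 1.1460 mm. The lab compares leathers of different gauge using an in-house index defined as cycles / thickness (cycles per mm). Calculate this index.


Formula: Index = cycles / thickness
Substituting: Index = 176661 / 1.1460
Result: 154154.4503 cycles/mm


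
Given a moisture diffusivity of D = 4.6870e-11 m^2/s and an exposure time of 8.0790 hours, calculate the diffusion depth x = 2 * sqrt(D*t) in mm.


t = 8.0790 hr * 3600 = 29084.4000 s
D * t = 4.6870e-11 * 29084.4000 = 1.3632e-06
x = 2 * sqrt(D*t) = 2 * sqrt(1.3632e-06) = 0.00233511 m = 2.3351 mm


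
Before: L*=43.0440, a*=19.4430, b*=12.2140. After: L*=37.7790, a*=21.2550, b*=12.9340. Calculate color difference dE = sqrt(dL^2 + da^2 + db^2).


dL = -5.2650, da = 1.8120, db = 0.7200
dE = sqrt((-5.2650)^2 + 1.8120^2 + 0.7200^2) = 5.6144


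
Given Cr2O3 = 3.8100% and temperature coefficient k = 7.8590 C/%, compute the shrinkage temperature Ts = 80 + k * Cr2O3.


Formula: Ts = 80 + k * Cr2O3
Substituting: Ts = 80 + 7.8590 * 3.8100
Result: 109.9428 C


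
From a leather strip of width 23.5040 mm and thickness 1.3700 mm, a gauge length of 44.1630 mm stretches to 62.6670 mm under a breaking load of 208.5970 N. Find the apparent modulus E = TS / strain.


TS = F / (w * t) = 208.5970 / (23.5040 * 1.3700) = 6.4781 N/mm^2
strain = (Lf - L0) / L0 = (62.6670 - 44.1630) / 44.1630 = 0.4190
E = TS / strain = 6.4781 / 0.4190 = 15.4610 N/mm^2


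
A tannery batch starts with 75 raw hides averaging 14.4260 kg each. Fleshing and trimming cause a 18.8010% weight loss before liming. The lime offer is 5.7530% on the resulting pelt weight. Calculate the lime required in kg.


Total_raw = N * avg_wt = 75 * 14.4260 = 1081.9500 kg
Substrate = Total_raw * (1 - loss/100) = 1081.9500 * (1 - 18.8010/100) = 878.5326 kg
Lime = Substrate * pct / 100 = 878.5326 * 5.7530 / 100 = 50.5420 kg


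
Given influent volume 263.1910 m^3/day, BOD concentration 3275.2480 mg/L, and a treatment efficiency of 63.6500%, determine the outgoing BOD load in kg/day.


Load_in = volume * conc / 1000 = 263.1910 * 3275.2480 / 1000 = 862.0158 kg/day
Removed = Load_in * eff / 100 = 862.0158 * 63.6500 / 100 = 548.6731 kg/day
Load_out = Load_in - Removed = 862.0158 - 548.6731 = 313.3427 kg/day


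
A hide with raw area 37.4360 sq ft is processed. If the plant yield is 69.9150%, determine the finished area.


Formula: finished = raw * yield / 100
Substituting: finished = 37.4360 * 69.9150 / 100
Result: 26.1734 sq ft


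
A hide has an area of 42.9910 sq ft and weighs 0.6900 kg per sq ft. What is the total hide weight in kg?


Formula: Weight = area * weight_per_sqft
Substituting: Weight = 42.9910 * 0.6900
Result: 29.6638 kg


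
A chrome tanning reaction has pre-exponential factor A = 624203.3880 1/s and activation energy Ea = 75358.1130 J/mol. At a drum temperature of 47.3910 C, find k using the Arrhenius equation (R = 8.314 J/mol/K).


T_K = T_C + 273.15 = 47.3910 + 273.15 = 320.5410 K
exponent = -Ea / (R * T_K) = -75358.1130 / (8.314 * 320.5410) = -28.2772
k = A * exp(exponent) = 624203.3880 * exp(-28.2772) = 3.2711e-07 1/s


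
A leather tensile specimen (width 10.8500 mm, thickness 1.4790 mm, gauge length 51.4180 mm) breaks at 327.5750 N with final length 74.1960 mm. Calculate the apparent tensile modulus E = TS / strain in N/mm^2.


TS = F / (w * t) = 327.5750 / (10.8500 * 1.4790) = 20.4133 N/mm^2
strain = (Lf - L0) / L0 = (74.1960 - 51.4180) / 51.4180 = 0.4430
E = TS / strain = 20.4133 / 0.4430 = 46.0800 N/mm^2


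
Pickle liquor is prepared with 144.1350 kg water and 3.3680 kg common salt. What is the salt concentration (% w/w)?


Formula: Conc = salt / (water + salt) * 100
Substituting: Conc = 3.3680 / (144.1350 + 3.3680) * 100
Result: 2.2833 %


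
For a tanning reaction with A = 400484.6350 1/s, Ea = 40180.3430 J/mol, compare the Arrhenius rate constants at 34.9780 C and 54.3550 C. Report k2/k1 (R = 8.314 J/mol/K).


T1 = 34.9780 + 273.15 = 308.1280 K; T2 = 54.3550 + 273.15 = 327.5050 K
k1 = A * exp(-Ea/(R*T1)) = 400484.6350 * exp(-40180.3430/(8.314*308.1280)) = 0.0617826 1/s
k2 = A * exp(-Ea/(R*T2)) = 400484.6350 * exp(-40180.3430/(8.314*327.5050)) = 0.1563 1/s
k2/k1 = 0.1563 / 0.0617826 = 2.5294


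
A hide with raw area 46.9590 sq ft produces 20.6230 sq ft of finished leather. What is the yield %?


Formula: Yield = finished / raw * 100
Substituting: Yield = 20.6230 / 46.9590 * 100
Result: 43.9170 %


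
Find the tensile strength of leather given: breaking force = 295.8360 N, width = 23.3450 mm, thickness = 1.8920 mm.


Formula: TS = force / (width * thickness)
Substituting: TS = 295.8360 / (23.3450 * 1.8920)
Result: 6.6979 N/mm^2


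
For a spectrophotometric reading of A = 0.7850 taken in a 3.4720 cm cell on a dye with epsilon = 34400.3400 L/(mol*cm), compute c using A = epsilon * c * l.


Formula: c = A / (epsilon * l)
Substituting: c = 0.7850 / (34400.3400 * 3.4720)
Result: 6.5724e-06 mol/L


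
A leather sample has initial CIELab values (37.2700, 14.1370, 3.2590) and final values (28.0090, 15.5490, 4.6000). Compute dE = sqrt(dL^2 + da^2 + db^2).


dL = -9.2610, da = 1.4120, db = 1.3410
dE = sqrt((-9.2610)^2 + 1.4120^2 + 1.3410^2) = 9.4635
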